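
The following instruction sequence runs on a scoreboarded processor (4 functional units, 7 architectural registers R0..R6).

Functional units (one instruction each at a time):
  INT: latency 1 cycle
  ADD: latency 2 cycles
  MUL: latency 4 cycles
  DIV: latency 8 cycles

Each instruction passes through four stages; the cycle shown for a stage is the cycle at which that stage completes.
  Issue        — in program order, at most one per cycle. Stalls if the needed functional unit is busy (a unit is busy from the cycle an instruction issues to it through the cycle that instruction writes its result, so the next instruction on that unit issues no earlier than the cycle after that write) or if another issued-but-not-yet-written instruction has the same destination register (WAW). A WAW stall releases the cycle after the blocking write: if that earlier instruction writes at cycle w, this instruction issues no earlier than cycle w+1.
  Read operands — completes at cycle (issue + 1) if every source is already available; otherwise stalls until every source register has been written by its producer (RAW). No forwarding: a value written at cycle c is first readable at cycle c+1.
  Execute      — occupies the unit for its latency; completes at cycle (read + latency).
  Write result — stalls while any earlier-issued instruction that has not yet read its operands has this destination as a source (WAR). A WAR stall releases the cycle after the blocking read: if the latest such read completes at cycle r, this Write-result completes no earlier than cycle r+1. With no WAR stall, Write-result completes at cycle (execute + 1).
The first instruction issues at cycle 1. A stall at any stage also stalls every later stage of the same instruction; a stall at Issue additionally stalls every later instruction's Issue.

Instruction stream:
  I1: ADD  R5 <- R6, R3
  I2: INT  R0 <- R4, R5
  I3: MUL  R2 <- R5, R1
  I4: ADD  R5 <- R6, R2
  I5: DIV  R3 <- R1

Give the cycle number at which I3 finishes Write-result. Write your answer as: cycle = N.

cycle = 11

[I1] 1/2/4/5
[I2] 2/6/7/8  (RAW R5: wait I1 write@5)
[I3] 3/6/10/11  (RAW R5: wait I1 write@5)
[I4] 6/12/14/15  (struct: ADD busy until I1 writes@5; RAW R2: wait I3 write@11)
[I5] 7/8/16/17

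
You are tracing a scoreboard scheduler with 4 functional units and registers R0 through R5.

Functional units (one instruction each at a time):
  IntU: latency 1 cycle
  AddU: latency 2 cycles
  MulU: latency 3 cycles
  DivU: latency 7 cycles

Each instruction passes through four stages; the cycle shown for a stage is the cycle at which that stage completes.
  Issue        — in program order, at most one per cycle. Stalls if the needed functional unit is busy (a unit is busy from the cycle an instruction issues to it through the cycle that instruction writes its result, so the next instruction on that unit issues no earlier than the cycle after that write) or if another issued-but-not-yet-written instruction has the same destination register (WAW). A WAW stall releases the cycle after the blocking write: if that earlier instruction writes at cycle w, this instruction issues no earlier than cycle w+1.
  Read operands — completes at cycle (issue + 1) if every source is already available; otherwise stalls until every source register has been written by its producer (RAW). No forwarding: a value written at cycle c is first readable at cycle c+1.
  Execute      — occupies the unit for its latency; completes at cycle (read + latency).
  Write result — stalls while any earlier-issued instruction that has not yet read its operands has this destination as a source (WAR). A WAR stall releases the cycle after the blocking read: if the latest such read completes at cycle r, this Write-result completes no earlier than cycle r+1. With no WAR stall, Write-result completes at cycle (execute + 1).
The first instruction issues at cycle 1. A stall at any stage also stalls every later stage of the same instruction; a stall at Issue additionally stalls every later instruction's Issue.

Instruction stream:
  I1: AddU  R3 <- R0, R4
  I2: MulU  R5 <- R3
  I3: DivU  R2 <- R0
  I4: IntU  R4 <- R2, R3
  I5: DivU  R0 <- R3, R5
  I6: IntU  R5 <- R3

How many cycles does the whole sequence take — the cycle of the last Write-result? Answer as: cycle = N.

cycle = 22

c1: I1 issues→AddU
c2: I1 reads | I2 issues→MulU
c3: I3 issues→DivU
c4: I1 exec-done | I3 reads | I4 issues→IntU
c5: I1 writes R3
c6: I2 reads
c9: I2 exec-done
c10: I2 writes R5
c11: I3 exec-done
c12: I3 writes R2
c13: I4 reads | I5 issues→DivU
c14: I4 exec-done | I5 reads
c15: I4 writes R4
c16: I6 issues→IntU
c17: I6 reads
c18: I6 exec-done
c19: I6 writes R5
c21: I5 exec-done
c22: I5 writes R0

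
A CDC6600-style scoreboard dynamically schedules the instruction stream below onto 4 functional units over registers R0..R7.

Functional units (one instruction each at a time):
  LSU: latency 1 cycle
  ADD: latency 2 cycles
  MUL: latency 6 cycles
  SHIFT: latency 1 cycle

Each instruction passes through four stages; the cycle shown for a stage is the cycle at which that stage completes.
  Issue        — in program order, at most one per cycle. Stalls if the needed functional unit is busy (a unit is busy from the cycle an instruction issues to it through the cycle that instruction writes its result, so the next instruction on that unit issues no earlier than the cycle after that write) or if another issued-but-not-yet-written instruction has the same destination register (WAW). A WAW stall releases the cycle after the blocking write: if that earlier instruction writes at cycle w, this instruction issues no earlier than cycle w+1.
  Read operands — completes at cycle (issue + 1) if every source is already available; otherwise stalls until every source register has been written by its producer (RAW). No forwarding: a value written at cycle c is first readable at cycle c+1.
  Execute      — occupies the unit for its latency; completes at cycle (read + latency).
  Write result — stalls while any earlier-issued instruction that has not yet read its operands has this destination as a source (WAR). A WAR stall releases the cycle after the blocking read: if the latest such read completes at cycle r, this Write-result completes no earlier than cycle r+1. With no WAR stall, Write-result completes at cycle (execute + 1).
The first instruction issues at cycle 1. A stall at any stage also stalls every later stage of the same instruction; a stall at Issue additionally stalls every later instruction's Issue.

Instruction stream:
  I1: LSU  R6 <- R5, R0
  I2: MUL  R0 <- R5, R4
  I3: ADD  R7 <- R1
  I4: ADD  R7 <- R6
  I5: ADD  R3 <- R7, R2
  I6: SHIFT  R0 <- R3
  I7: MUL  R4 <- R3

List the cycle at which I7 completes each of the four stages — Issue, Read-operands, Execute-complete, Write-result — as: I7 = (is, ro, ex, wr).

I7 = (15, 18, 24, 25)

I1 -> (1, 2, 3, 4)
I2 -> (2, 3, 9, 10)
I3 -> (3, 4, 6, 7)
I4 -> (8, 9, 11, 12)  // struct: ADD busy until I3 writes@7
I5 -> (13, 14, 16, 17)  // struct: ADD busy until I4 writes@12
I6 -> (14, 18, 19, 20)  // RAW R3: wait I5 write@17
I7 -> (15, 18, 24, 25)  // RAW R3: wait I5 write@17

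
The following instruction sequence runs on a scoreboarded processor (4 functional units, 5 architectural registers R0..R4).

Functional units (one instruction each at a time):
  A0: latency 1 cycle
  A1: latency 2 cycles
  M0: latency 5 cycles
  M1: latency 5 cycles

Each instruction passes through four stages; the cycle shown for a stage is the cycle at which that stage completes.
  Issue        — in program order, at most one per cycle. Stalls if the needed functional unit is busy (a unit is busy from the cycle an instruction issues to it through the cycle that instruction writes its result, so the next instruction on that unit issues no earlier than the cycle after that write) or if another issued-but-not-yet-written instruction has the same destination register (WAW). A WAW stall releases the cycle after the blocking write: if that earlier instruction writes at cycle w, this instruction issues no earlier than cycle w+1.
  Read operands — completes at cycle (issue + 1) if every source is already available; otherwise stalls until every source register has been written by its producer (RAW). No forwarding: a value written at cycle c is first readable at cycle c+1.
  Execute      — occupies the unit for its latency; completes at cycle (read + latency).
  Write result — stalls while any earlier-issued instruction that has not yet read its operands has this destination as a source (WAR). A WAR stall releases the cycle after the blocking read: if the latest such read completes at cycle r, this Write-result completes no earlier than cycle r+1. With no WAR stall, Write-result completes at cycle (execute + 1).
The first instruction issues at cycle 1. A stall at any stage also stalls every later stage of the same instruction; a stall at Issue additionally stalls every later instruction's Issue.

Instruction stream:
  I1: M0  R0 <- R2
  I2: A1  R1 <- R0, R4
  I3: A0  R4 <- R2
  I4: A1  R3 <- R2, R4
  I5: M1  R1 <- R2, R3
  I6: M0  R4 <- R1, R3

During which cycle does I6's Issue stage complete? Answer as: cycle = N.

I1: IS=1 RO=2 EX=7 WR=8
I2: IS=2 RO=9 EX=11 WR=12  [RAW R0: wait I1 write@8]
I3: IS=3 RO=4 EX=5 WR=10  [WAR R4: wait I2 read@9]
I4: IS=13 RO=14 EX=16 WR=17  [struct: A1 busy until I2 writes@12]
I5: IS=14 RO=18 EX=23 WR=24  [RAW R3: wait I4 write@17]
I6: IS=15 RO=25 EX=30 WR=31  [RAW R1: wait I5 write@24]

cycle = 15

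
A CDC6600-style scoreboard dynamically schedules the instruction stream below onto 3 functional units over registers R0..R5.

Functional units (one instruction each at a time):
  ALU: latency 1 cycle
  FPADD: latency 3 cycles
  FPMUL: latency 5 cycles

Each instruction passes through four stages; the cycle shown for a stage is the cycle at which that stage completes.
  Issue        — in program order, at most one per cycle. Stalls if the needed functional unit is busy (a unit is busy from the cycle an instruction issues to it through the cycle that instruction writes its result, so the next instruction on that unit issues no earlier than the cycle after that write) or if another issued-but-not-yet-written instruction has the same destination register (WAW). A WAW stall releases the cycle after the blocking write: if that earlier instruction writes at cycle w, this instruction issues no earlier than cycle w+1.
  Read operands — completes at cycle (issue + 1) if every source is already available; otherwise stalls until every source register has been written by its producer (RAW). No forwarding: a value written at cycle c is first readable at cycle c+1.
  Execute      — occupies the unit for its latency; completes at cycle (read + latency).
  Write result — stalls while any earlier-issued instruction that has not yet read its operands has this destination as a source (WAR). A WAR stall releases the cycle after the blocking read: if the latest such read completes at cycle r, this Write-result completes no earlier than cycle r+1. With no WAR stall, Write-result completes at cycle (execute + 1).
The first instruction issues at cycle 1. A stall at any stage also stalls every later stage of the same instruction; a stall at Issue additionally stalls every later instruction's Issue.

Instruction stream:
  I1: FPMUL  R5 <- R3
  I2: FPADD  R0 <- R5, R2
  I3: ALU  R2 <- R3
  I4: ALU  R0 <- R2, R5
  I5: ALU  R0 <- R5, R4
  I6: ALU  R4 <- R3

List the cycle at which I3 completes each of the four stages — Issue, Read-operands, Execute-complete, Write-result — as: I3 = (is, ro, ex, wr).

[1] I1 issues→FPMUL
[2] I1 reads · I2 issues→FPADD
[3] I3 issues→ALU
[4] I3 reads
[5] I3 exec-done
[7] I1 exec-done
[8] I1 writes R5
[9] I2 reads
[10] I3 writes R2
[12] I2 exec-done
[13] I2 writes R0
[14] I4 issues→ALU
[15] I4 reads
[16] I4 exec-done
[17] I4 writes R0
[18] I5 issues→ALU
[19] I5 reads
[20] I5 exec-done
[21] I5 writes R0
[22] I6 issues→ALU
[23] I6 reads
[24] I6 exec-done
[25] I6 writes R4

I3 = (3, 4, 5, 10)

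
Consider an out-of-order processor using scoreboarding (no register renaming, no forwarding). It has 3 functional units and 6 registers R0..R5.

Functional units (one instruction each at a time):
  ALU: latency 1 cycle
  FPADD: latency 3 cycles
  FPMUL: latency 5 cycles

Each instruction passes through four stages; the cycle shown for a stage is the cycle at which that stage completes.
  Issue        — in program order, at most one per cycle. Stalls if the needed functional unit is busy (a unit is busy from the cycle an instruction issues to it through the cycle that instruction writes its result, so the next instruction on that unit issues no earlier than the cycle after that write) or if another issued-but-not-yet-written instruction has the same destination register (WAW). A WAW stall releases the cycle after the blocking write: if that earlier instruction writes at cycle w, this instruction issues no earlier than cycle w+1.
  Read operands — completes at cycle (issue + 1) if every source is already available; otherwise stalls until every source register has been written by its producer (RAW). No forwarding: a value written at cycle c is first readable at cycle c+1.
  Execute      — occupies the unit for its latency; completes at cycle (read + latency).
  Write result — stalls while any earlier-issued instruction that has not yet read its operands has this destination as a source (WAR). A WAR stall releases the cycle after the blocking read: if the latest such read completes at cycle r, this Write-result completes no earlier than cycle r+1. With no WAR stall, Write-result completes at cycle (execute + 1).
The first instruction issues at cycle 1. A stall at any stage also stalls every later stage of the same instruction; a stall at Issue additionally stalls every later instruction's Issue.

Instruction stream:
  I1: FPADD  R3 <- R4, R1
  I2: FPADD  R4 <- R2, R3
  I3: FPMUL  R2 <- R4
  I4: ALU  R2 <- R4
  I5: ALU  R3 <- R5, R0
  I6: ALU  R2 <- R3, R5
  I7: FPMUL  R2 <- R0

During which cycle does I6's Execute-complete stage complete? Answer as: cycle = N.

[1] issue I1 (FPADD)
[2] I1 read-ops
[5] I1 finished on FPADD
[6] I1→R3
[7] issue I2 (FPADD)
[8] I2 read-ops · issue I3 (FPMUL)
[11] I2 finished on FPADD
[12] I2→R4
[13] I3 read-ops
[18] I3 finished on FPMUL
[19] I3→R2
[20] issue I4 (ALU)
[21] I4 read-ops
[22] I4 finished on ALU
[23] I4→R2
[24] issue I5 (ALU)
[25] I5 read-ops
[26] I5 finished on ALU
[27] I5→R3
[28] issue I6 (ALU)
[29] I6 read-ops
[30] I6 finished on ALU
[31] I6→R2
[32] issue I7 (FPMUL)
[33] I7 read-ops
[38] I7 finished on FPMUL
[39] I7→R2

cycle = 30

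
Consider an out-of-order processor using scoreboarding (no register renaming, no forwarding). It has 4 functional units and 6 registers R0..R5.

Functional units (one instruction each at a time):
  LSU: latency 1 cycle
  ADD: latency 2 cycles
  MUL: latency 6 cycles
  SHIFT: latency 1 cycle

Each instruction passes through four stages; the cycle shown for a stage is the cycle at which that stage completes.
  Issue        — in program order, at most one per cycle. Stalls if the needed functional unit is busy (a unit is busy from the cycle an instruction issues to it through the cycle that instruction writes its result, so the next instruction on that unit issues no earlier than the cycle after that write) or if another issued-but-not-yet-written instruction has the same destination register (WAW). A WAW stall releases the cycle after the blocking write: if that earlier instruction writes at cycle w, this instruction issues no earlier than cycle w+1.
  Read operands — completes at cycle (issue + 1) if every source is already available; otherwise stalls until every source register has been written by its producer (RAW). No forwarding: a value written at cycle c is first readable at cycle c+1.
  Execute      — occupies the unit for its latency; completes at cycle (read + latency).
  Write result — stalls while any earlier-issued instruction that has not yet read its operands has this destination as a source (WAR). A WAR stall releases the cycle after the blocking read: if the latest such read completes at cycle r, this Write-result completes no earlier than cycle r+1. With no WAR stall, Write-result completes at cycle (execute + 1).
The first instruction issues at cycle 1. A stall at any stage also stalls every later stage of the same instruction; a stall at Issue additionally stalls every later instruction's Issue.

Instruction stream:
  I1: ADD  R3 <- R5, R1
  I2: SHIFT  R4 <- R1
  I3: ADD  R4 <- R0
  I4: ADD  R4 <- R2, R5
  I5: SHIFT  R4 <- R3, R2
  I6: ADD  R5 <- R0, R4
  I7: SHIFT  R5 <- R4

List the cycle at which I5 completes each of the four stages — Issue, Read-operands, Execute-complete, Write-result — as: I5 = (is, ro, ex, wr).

I5 = (16, 17, 18, 19)

[1] issue I1 (ADD)
[2] I1 read-ops, issue I2 (SHIFT)
[3] I2 read-ops
[4] I1 finished on ADD, I2 finished on SHIFT
[5] I1→R3, I2→R4
[6] issue I3 (ADD)
[7] I3 read-ops
[9] I3 finished on ADD
[10] I3→R4
[11] issue I4 (ADD)
[12] I4 read-ops
[14] I4 finished on ADD
[15] I4→R4
[16] issue I5 (SHIFT)
[17] I5 read-ops, issue I6 (ADD)
[18] I5 finished on SHIFT
[19] I5→R4
[20] I6 read-ops
[22] I6 finished on ADD
[23] I6→R5
[24] issue I7 (SHIFT)
[25] I7 read-ops
[26] I7 finished on SHIFT
[27] I7→R5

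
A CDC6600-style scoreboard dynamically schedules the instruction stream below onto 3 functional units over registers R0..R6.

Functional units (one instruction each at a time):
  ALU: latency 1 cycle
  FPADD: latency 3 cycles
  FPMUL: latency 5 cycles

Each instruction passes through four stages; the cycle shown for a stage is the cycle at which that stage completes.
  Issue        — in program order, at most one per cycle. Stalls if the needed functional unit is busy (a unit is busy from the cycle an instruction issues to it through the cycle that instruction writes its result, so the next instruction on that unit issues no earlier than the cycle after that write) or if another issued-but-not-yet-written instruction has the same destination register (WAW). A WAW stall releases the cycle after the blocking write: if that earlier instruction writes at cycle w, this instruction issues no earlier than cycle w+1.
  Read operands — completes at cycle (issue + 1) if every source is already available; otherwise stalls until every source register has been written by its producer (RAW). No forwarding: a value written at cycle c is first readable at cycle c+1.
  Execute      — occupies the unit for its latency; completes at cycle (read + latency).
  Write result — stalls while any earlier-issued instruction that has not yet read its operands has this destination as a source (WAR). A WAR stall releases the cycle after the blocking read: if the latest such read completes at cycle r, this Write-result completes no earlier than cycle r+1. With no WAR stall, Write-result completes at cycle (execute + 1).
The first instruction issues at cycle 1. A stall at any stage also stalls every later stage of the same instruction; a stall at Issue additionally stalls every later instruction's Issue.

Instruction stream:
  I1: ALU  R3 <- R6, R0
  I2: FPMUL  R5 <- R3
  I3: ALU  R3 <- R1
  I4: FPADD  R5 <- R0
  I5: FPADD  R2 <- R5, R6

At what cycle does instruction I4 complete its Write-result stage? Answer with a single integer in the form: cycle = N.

cycle = 17

1) issue 1, read 2, done 3, write 4
2) issue 2, read 5, done 10, write 11  <RAW R3: wait I1 write@4>
3) issue 5, read 6, done 7, write 8  <struct: ALU busy until I1 writes@4>
4) issue 12, read 13, done 16, write 17  <WAW R5: wait I2 write@11>
5) issue 18, read 19, done 22, write 23  <struct: FPADD busy until I4 writes@17>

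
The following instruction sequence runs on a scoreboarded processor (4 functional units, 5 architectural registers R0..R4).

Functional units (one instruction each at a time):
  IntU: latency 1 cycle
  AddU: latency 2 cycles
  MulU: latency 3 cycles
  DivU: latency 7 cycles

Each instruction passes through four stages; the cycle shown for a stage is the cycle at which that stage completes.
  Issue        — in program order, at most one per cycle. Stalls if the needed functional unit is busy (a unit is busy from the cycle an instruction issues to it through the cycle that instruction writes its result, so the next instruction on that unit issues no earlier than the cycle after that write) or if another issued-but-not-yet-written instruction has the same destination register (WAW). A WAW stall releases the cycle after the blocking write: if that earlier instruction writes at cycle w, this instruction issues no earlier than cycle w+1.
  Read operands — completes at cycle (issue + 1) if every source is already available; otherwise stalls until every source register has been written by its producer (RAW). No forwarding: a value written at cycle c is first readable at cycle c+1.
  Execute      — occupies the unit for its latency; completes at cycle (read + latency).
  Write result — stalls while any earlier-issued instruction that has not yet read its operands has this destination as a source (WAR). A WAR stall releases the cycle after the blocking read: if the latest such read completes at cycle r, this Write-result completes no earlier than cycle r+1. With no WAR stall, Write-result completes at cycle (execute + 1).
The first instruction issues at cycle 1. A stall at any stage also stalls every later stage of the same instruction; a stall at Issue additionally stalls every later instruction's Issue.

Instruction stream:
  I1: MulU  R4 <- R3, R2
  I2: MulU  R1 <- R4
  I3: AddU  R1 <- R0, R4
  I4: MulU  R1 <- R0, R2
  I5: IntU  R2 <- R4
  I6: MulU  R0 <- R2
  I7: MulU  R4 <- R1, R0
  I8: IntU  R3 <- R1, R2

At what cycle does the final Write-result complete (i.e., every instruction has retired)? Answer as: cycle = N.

[1] I1 dispatched to MulU
[2] I1 operands ready
[5] I1 complete
[6] R4←I1
[7] I2 dispatched to MulU
[8] I2 operands ready
[11] I2 complete
[12] R1←I2
[13] I3 dispatched to AddU
[14] I3 operands ready
[16] I3 complete
[17] R1←I3
[18] I4 dispatched to MulU
[19] I4 operands ready; I5 dispatched to IntU
[20] I5 operands ready
[21] I5 complete
[22] I4 complete; R2←I5
[23] R1←I4
[24] I6 dispatched to MulU
[25] I6 operands ready
[28] I6 complete
[29] R0←I6
[30] I7 dispatched to MulU
[31] I7 operands ready; I8 dispatched to IntU
[32] I8 operands ready
[33] I8 complete
[34] I7 complete; R3←I8
[35] R4←I7

cycle = 35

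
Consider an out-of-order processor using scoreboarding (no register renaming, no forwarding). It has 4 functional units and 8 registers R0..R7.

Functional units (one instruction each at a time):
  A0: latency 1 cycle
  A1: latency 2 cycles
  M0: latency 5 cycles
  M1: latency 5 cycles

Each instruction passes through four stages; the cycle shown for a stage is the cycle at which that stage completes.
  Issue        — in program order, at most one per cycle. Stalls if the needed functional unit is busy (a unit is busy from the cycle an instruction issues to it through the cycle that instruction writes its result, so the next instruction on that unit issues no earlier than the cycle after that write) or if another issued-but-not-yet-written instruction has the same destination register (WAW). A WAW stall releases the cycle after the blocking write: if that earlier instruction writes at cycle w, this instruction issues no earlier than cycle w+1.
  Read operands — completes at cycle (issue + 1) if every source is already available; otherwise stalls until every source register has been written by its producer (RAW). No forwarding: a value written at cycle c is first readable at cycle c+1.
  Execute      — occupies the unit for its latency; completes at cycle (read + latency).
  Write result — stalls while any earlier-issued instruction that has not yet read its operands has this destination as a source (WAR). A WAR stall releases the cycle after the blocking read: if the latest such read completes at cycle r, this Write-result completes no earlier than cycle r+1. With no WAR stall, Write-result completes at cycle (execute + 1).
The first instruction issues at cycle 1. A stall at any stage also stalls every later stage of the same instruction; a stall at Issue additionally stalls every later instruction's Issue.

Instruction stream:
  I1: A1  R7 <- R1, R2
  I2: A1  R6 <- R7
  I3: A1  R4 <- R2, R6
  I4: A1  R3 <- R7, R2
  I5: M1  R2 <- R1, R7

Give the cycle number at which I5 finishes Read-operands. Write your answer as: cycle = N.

  I1 | 1 | 2 | 4 | 5
  I2 | 6 | 7 | 9 | 10   struct: A1 busy until I1 writes@5
  I3 | 11 | 12 | 14 | 15   struct: A1 busy until I2 writes@10
  I4 | 16 | 17 | 19 | 20   struct: A1 busy until I3 writes@15
  I5 | 17 | 18 | 23 | 24

cycle = 18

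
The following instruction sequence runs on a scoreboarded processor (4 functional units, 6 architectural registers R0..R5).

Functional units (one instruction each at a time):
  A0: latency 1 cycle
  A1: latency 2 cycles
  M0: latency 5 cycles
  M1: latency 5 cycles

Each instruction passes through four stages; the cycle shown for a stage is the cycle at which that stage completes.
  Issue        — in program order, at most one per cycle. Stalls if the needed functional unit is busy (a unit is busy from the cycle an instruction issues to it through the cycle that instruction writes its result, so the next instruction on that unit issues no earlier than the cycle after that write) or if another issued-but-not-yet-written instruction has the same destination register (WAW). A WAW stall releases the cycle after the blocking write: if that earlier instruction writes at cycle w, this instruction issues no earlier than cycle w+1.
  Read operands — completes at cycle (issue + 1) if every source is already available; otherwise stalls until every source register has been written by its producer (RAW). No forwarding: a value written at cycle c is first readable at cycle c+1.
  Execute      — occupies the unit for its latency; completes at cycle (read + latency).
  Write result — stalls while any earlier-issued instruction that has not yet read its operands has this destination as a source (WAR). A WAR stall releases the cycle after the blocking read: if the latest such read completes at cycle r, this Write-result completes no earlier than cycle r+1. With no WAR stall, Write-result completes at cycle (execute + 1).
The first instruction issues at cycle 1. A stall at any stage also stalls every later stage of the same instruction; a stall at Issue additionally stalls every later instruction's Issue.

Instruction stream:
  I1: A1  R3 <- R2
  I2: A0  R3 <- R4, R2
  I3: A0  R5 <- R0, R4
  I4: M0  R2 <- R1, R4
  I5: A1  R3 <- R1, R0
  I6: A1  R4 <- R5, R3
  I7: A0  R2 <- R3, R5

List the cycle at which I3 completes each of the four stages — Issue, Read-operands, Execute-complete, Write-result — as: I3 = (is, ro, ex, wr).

t=1  I1→A1
t=2  I1 RO
t=4  I1 EX
t=5  I1 WR R3
t=6  I2→A0
t=7  I2 RO
t=8  I2 EX
t=9  I2 WR R3
t=10  I3→A0
t=11  I3 RO; I4→M0
t=12  I3 EX; I4 RO; I5→A1
t=13  I3 WR R5; I5 RO
t=15  I5 EX
t=16  I5 WR R3
t=17  I4 EX; I6→A1
t=18  I4 WR R2; I6 RO
t=19  I7→A0
t=20  I6 EX; I7 RO
t=21  I6 WR R4; I7 EX
t=22  I7 WR R2

I3 = (10, 11, 12, 13)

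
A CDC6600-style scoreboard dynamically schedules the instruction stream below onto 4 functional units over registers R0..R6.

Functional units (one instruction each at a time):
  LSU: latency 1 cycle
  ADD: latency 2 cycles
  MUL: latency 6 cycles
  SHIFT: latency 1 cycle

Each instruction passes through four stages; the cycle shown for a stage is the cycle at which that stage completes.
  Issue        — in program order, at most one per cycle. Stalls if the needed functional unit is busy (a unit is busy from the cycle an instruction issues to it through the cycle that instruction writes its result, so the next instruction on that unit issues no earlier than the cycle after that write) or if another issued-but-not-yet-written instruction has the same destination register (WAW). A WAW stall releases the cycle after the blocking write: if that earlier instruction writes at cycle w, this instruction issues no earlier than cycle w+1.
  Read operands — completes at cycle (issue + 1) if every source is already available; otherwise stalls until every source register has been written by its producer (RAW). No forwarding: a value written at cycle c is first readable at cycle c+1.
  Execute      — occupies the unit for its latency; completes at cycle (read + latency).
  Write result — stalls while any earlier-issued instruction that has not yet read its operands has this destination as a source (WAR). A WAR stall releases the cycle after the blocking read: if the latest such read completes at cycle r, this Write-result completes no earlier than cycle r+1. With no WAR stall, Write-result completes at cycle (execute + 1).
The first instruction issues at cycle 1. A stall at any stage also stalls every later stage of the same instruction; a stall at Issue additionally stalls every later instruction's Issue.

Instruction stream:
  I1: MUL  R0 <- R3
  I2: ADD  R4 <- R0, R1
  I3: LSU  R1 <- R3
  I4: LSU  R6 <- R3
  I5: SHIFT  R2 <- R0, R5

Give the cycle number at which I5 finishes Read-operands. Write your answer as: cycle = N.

I1 -> (1, 2, 8, 9)
I2 -> (2, 10, 12, 13)  // RAW R0: wait I1 write@9
I3 -> (3, 4, 5, 11)  // WAR R1: wait I2 read@10
I4 -> (12, 13, 14, 15)  // struct: LSU busy until I3 writes@11
I5 -> (13, 14, 15, 16)

cycle = 14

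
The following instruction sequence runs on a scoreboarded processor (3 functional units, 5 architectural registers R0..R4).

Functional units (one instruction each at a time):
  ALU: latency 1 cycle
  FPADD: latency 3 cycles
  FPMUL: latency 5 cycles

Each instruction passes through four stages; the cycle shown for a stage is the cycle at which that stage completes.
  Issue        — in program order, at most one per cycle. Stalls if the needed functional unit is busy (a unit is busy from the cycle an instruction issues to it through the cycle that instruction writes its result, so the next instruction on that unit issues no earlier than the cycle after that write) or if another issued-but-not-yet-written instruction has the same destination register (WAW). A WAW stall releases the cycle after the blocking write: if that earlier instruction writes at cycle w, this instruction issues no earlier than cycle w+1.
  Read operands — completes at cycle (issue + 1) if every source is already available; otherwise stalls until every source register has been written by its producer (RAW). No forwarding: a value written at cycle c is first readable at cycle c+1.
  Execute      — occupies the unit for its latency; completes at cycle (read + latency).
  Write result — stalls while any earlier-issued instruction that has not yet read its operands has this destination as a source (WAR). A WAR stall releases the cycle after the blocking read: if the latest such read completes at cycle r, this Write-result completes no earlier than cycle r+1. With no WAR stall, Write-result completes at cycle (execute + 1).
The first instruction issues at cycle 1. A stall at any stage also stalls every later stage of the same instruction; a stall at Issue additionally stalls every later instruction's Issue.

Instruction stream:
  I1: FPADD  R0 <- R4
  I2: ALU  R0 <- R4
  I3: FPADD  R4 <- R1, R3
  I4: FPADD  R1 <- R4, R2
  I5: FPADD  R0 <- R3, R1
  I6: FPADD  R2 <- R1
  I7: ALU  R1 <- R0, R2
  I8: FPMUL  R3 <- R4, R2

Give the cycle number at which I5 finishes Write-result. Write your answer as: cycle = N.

cycle = 25

cycle 1: I1 dispatched to FPADD
cycle 2: I1 operands ready
cycle 5: I1 complete
cycle 6: R0←I1
cycle 7: I2 dispatched to ALU
cycle 8: I2 operands ready; I3 dispatched to FPADD
cycle 9: I2 complete; I3 operands ready
cycle 10: R0←I2
cycle 12: I3 complete
cycle 13: R4←I3
cycle 14: I4 dispatched to FPADD
cycle 15: I4 operands ready
cycle 18: I4 complete
cycle 19: R1←I4
cycle 20: I5 dispatched to FPADD
cycle 21: I5 operands ready
cycle 24: I5 complete
cycle 25: R0←I5
cycle 26: I6 dispatched to FPADD
cycle 27: I6 operands ready; I7 dispatched to ALU
cycle 28: I8 dispatched to FPMUL
cycle 30: I6 complete
cycle 31: R2←I6
cycle 32: I7 operands ready; I8 operands ready
cycle 33: I7 complete
cycle 34: R1←I7
cycle 37: I8 complete
cycle 38: R3←I8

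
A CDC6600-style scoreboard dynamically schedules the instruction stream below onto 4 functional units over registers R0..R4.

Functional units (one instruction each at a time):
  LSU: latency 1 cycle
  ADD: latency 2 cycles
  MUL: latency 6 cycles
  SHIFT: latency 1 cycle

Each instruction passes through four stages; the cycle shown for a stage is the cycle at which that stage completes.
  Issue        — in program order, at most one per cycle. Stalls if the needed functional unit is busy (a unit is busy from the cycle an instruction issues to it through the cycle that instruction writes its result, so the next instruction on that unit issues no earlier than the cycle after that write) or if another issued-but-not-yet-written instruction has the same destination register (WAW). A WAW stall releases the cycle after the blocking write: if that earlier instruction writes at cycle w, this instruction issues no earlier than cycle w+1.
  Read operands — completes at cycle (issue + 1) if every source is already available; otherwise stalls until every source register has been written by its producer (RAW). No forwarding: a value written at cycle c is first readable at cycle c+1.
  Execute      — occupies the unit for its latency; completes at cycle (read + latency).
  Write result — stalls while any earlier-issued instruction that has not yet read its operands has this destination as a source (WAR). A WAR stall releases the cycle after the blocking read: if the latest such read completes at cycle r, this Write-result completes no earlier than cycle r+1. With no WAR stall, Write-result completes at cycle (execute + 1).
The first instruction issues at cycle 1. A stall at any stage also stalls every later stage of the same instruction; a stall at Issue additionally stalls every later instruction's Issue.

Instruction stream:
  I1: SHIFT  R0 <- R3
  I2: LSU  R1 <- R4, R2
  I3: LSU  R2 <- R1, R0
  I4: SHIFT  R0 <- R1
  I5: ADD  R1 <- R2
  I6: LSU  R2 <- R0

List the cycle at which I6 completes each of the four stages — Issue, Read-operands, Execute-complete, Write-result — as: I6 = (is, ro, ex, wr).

I6 = (10, 11, 12, 13)

t=1  issue I1 (SHIFT)
t=2  I1 read-ops · issue I2 (LSU)
t=3  I1 finished on SHIFT · I2 read-ops
t=4  I1→R0 · I2 finished on LSU
t=5  I2→R1
t=6  issue I3 (LSU)
t=7  I3 read-ops · issue I4 (SHIFT)
t=8  I3 finished on LSU · I4 read-ops · issue I5 (ADD)
t=9  I3→R2 · I4 finished on SHIFT
t=10  I4→R0 · I5 read-ops · issue I6 (LSU)
t=11  I6 read-ops
t=12  I5 finished on ADD · I6 finished on LSU
t=13  I5→R1 · I6→R2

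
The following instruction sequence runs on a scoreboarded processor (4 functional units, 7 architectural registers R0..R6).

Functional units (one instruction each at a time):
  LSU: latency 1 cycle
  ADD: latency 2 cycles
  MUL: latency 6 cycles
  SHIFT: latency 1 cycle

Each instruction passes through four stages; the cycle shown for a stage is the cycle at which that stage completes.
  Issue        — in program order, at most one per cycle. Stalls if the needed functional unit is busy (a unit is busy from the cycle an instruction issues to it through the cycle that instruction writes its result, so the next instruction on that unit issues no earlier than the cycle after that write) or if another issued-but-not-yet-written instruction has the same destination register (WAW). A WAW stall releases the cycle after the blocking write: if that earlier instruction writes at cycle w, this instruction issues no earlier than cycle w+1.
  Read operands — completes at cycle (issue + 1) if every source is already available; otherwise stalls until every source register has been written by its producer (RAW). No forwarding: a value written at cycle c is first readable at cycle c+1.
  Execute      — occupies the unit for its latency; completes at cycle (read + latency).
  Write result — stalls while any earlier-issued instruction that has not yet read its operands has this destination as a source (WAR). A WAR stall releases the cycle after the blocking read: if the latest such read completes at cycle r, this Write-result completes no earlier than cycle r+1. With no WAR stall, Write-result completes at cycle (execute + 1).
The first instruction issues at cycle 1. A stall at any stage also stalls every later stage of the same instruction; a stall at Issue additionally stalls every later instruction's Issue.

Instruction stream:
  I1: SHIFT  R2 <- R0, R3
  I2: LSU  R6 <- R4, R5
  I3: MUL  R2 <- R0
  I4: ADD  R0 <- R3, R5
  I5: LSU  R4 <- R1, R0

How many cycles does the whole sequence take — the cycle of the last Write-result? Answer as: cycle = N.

[1] I1 issues→SHIFT
[2] I1 reads · I2 issues→LSU
[3] I1 exec-done · I2 reads
[4] I1 writes R2 · I2 exec-done
[5] I2 writes R6 · I3 issues→MUL
[6] I3 reads · I4 issues→ADD
[7] I4 reads · I5 issues→LSU
[9] I4 exec-done
[10] I4 writes R0
[11] I5 reads
[12] I3 exec-done · I5 exec-done
[13] I3 writes R2 · I5 writes R4

cycle = 13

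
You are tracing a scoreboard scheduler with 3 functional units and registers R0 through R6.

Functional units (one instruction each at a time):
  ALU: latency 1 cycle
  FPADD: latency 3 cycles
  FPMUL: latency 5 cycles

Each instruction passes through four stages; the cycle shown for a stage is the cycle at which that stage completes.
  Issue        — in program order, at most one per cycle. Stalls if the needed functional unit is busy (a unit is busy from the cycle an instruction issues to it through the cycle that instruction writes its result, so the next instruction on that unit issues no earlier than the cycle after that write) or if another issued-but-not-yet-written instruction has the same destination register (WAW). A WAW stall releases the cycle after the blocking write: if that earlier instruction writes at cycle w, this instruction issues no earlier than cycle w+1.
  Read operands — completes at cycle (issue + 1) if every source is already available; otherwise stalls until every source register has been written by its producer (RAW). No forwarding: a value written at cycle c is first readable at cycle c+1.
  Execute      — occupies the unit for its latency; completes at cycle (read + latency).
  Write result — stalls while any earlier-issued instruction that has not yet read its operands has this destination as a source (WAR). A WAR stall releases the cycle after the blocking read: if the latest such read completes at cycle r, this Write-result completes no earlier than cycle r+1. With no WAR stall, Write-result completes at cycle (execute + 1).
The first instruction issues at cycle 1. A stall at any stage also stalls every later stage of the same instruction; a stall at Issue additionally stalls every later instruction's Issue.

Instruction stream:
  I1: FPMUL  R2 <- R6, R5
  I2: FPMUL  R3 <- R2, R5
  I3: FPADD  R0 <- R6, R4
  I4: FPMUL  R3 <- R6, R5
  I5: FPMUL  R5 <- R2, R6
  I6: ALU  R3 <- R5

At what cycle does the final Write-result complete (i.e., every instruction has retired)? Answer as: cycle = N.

cycle = 35

cycle 1: I1→FPMUL
cycle 2: I1 RO
cycle 7: I1 EX
cycle 8: I1 WR R2
cycle 9: I2→FPMUL
cycle 10: I2 RO, I3→FPADD
cycle 11: I3 RO
cycle 14: I3 EX
cycle 15: I2 EX, I3 WR R0
cycle 16: I2 WR R3
cycle 17: I4→FPMUL
cycle 18: I4 RO
cycle 23: I4 EX
cycle 24: I4 WR R3
cycle 25: I5→FPMUL
cycle 26: I5 RO, I6→ALU
cycle 31: I5 EX
cycle 32: I5 WR R5
cycle 33: I6 RO
cycle 34: I6 EX
cycle 35: I6 WR R3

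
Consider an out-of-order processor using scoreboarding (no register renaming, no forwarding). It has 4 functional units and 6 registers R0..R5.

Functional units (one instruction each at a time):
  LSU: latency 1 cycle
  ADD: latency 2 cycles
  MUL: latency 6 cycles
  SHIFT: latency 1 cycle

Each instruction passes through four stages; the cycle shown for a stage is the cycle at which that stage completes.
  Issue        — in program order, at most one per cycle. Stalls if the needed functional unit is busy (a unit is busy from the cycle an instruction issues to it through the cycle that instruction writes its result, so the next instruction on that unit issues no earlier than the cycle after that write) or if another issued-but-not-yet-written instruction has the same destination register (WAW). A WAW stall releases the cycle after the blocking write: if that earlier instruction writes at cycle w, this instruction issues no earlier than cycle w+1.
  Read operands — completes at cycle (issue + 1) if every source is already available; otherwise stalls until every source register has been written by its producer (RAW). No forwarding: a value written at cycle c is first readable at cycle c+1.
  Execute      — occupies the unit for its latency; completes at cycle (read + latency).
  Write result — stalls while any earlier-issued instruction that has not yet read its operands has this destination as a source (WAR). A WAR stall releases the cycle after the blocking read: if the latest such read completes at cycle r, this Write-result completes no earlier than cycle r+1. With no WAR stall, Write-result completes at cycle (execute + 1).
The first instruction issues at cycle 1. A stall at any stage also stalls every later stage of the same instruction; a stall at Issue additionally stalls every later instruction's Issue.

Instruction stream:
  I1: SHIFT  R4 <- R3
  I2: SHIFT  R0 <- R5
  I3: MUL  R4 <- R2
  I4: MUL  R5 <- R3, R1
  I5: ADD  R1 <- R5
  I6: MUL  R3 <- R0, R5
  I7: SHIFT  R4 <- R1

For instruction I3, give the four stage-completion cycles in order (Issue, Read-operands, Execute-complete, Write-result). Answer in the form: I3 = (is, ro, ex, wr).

I1  is:1  ro:2  ex:3  wr:4
I2  is:5  ro:6  ex:7  wr:8  — struct: SHIFT busy until I1 writes@4
I3  is:6  ro:7  ex:13  wr:14
I4  is:15  ro:16  ex:22  wr:23  — struct: MUL busy until I3 writes@14
I5  is:16  ro:24  ex:26  wr:27  — RAW R5: wait I4 write@23
I6  is:24  ro:25  ex:31  wr:32  — struct: MUL busy until I4 writes@23
I7  is:25  ro:28  ex:29  wr:30  — RAW R1: wait I5 write@27

I3 = (6, 7, 13, 14)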